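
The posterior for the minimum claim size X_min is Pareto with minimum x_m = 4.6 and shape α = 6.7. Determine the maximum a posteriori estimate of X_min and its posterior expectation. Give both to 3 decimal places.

The Pareto density is strictly decreasing on [x_m, ∞), so the mode is x_m = 4.600.
Mean = α·x_m/(α−1) = 6.7·4.6/5.7 = 5.407.

MAP: 4.600. Posterior mean: 5.407.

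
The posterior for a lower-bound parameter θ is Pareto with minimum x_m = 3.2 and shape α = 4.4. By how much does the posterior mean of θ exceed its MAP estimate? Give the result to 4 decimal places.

The Pareto density is strictly decreasing on [x_m, ∞), so the mode is x_m = 3.2000.
Mean = α·x_m/(α−1) = 4.4·3.2/3.4 = 4.1412.
Difference = 4.1412 − 3.2000 = 0.9412.
Right-skewed posterior ⇒ mode < mean.

0.9412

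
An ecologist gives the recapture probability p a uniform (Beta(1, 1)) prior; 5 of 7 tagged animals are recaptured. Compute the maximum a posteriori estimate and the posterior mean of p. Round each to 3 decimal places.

Posterior: Beta(1+5, 1+2) = Beta(6, 3).
Mode = (6−1)/(6+3−2) = 5/7 = 0.714.
Mean = 6/(6+3) = 6/9 = 0.667.
The mean is pulled below the mode by the posterior's left skew.

MAP = 0.714, posterior mean = 0.667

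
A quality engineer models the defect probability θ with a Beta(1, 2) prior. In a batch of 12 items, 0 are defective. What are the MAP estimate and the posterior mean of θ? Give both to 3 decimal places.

Posterior: Beta(1+0, 2+12) = Beta(1, 14).
Since α = 1 ≤ 1 and β > 1, the Beta density is monotone decreasing on [0,1]; the mode is at 0.
Mean = 1/(1+14) = 0.067.
Right-skewed posterior ⇒ mode < mean.

θ_MAP = 0.000, E[θ|data] = 0.067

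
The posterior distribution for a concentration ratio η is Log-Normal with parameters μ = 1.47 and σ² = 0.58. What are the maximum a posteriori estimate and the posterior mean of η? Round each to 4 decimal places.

Mode = exp(μ − σ²) = exp(0.89) = 2.4351.
Mean = exp(μ + σ²/2) = exp(1.760) = 5.8124.

MAP = 2.4351; posterior mean = 5.8124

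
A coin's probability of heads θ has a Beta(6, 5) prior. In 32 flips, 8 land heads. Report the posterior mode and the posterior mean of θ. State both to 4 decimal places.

MAP = 0.3171, posterior mean = 0.3256

Posterior: Beta(6+8, 5+24) = Beta(14, 29).
Mode = (14−1)/(14+29−2) = 13/41 = 0.3171.
Mean = 14/(14+29) = 14/43 = 0.3256.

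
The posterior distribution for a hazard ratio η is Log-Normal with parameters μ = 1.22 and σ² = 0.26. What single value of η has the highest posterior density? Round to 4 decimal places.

Mode = exp(μ − σ²) = exp(0.96) = 2.6117.
Mean = exp(μ + σ²/2) = exp(1.350) = 3.8574.
This is the posterior mode — the MAP estimate.

2.6117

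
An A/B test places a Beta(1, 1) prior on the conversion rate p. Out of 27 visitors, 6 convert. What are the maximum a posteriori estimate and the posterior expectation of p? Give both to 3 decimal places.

Posterior: Beta(1+6, 1+21) = Beta(7, 22).
Mode = (7−1)/(7+22−2) = 6/27 = 0.222.
With a flat prior the MAP equals the MLE, 6/27.
Mean = 7/(7+22) = 7/29 = 0.241.

p_MAP = 0.222, E[p|data] = 0.241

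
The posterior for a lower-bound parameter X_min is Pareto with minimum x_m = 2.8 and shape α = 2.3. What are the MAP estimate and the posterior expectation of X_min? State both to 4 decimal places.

MAP: 2.8000. Posterior mean: 4.9538.

The Pareto density is strictly decreasing on [x_m, ∞), so the mode is x_m = 2.8000.
Mean = α·x_m/(α−1) = 2.3·2.8/1.3 = 4.9538.
The posterior is right-skewed, so the mean exceeds the mode.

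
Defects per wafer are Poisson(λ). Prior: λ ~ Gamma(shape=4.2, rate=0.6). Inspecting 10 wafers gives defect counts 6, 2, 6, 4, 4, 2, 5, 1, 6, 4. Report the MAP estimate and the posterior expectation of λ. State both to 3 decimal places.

Σ counts = 40. Posterior: Gamma(shape = 4.2+40 = 44.2, rate = 0.6+10 = 10.6).
Mode = (α−1)/β = 43.2/10.6 = 4.075.
Mean = α/β = 44.2/10.6 = 4.170.

λ_MAP = 4.075, E[λ|data] = 4.170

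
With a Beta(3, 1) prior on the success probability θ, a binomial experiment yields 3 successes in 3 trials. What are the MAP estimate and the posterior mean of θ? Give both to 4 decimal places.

MAP = 1.0000, posterior mean = 0.8571

Posterior: Beta(3+3, 1+0) = Beta(6, 1).
Since β = 1 ≤ 1 and α > 1, the Beta density is monotone increasing on [0,1]; the mode is at 1.
Mean = 6/(6+1) = 0.8571.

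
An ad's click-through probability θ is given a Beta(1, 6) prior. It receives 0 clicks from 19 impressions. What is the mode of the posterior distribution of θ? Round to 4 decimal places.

Posterior: Beta(1+0, 6+19) = Beta(1, 25).
Since α = 1 ≤ 1 and β > 1, the Beta density is monotone decreasing on [0,1]; the mode is at 0.
Mean = 1/(1+25) = 0.0385.
This is the posterior mode — the MAP estimate.

0.0000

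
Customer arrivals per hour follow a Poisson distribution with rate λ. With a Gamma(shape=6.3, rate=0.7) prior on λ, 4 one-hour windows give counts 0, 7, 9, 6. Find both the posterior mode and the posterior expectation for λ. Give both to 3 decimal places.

MAP = 5.809; posterior mean = 6.021

Σ counts = 22. Posterior: Gamma(shape = 6.3+22 = 28.3, rate = 0.7+4 = 4.7).
Mode = (α−1)/β = 27.3/4.7 = 5.809.
Mean = α/β = 28.3/4.7 = 6.021.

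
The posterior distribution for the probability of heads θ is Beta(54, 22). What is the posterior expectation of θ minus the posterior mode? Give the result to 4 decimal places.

-0.0057

Mode = (54−1)/(54+22−2) = 53/74 = 0.7162.
Mean = 54/(54+22) = 54/76 = 0.7105.
Difference = 0.7105 − 0.7162 = -0.0057.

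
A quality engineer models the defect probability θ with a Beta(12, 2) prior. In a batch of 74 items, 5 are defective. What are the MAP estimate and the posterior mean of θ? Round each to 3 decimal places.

Posterior: Beta(12+5, 2+69) = Beta(17, 71).
Mode = (17−1)/(17+71−2) = 16/86 = 0.186.
Mean = 17/(17+71) = 17/88 = 0.193.

θ_MAP = 0.186, E[θ|data] = 0.193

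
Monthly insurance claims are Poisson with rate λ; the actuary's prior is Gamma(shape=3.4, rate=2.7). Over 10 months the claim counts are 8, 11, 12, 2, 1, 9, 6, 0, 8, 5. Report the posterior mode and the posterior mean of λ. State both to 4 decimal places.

Σ counts = 62. Posterior: Gamma(shape = 3.4+62 = 65.4, rate = 2.7+10 = 12.7).
Mode = (α−1)/β = 64.4/12.7 = 5.0709.
Mean = α/β = 65.4/12.7 = 5.1496.
Mean > mode: the posterior has a right tail.

λ_MAP = 5.0709, E[λ|data] = 5.1496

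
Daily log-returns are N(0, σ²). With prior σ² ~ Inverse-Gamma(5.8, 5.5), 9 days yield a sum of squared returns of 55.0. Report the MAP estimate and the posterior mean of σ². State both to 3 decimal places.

Posterior: Inverse-Gamma(shape = 5.8+9/2 = 10.3, scale = 5.5+55.0/2 = 33.0).
Mode = β/(α+1) = 33.0/11.3 = 2.920.
Mean = β/(α−1) = 33.0/9.3 = 3.548.

MAP = 2.920, posterior mean = 3.548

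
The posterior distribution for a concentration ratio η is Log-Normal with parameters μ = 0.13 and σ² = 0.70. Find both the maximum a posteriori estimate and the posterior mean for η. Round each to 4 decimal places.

MAP: 0.5655. Posterior mean: 1.6161.

Mode = exp(μ − σ²) = exp(-0.57) = 0.5655.
Mean = exp(μ + σ²/2) = exp(0.480) = 1.6161.
The mean is pulled above the mode by the posterior's right skew.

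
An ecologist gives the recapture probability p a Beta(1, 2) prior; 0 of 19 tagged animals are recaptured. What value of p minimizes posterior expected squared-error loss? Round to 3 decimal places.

0.045

Posterior: Beta(1+0, 2+19) = Beta(1, 21).
Since α = 1 ≤ 1 and β > 1, the Beta density is monotone decreasing on [0,1]; the mode is at 0.
Mean = 1/(1+21) = 0.045.
Squared-error loss ⇒ the optimal estimator is the posterior mean.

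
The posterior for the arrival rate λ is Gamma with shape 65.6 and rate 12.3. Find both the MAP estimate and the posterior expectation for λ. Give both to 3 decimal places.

MAP: 5.252. Posterior mean: 5.333.

Mode = (α−1)/β = 64.6/12.3 = 5.252.
Mean = α/β = 65.6/12.3 = 5.333.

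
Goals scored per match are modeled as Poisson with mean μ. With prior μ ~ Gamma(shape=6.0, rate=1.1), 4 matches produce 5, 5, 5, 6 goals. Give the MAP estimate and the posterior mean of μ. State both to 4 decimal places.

Σ counts = 21. Posterior: Gamma(shape = 6.0+21 = 27.0, rate = 1.1+4 = 5.1).
Mode = (α−1)/β = 26.0/5.1 = 5.0980.
Mean = α/β = 27.0/5.1 = 5.2941.

MAP = 5.0980; posterior mean = 5.2941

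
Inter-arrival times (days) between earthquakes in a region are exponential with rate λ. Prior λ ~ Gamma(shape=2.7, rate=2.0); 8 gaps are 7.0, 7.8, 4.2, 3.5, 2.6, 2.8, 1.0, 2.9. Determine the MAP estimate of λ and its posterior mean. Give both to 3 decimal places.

Σ times = 31.8. Posterior: Gamma(shape = 2.7+8 = 10.7, rate = 2.0+31.8 = 33.8).
Mode = (α−1)/β = 9.7/33.8 = 0.287.
Mean = α/β = 10.7/33.8 = 0.317.

λ_MAP = 0.287, E[λ|data] = 0.317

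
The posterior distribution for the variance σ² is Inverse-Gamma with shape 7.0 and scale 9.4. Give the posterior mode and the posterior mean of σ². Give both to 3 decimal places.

MAP = 1.175; posterior mean = 1.567

Mode = β/(α+1) = 9.4/8.0 = 1.175.
Mean = β/(α−1) = 9.4/6.0 = 1.567.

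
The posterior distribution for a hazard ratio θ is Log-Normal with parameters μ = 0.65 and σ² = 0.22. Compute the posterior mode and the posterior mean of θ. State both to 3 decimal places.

MAP = 1.537; posterior mean = 2.138

Mode = exp(μ − σ²) = exp(0.43) = 1.537.
Mean = exp(μ + σ²/2) = exp(0.760) = 2.138.
Mean > mode: the posterior has a right tail.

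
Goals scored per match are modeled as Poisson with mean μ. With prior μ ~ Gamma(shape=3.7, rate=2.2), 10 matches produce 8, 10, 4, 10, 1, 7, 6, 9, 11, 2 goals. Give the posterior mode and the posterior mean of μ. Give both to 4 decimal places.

Σ counts = 68. Posterior: Gamma(shape = 3.7+68 = 71.7, rate = 2.2+10 = 12.2).
Mode = (α−1)/β = 70.7/12.2 = 5.7951.
Mean = α/β = 71.7/12.2 = 5.8770.

MAP = 5.7951, posterior mean = 5.8770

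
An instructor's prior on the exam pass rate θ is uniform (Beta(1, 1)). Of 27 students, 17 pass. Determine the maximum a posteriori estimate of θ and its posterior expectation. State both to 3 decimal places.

Posterior: Beta(1+17, 1+10) = Beta(18, 11).
Mode = (18−1)/(18+11−2) = 17/27 = 0.630.
With a flat prior the MAP equals the MLE, 17/27.
Mean = 18/(18+11) = 18/29 = 0.621.

maximum a posteriori estimate = 0.630, posterior expectation = 0.621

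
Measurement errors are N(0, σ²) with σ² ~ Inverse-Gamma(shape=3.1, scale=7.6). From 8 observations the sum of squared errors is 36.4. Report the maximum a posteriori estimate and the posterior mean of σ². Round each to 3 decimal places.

MAP = 3.185, posterior mean = 4.230

Posterior: Inverse-Gamma(shape = 3.1+8/2 = 7.1, scale = 7.6+36.4/2 = 25.8).
Mode = β/(α+1) = 25.8/8.1 = 3.185.
Mean = β/(α−1) = 25.8/6.1 = 4.230.
The mean is pulled above the mode by the posterior's right skew.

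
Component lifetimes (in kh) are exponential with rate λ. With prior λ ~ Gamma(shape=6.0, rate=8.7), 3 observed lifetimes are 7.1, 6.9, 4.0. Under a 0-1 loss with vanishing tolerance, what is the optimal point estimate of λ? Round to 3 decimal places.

0.300

Σ times = 18.0. Posterior: Gamma(shape = 6.0+3 = 9.0, rate = 8.7+18.0 = 26.7).
Mode = (α−1)/β = 8.0/26.7 = 0.300.
Mean = α/β = 9.0/26.7 = 0.337.
This is the posterior mode — the MAP estimate.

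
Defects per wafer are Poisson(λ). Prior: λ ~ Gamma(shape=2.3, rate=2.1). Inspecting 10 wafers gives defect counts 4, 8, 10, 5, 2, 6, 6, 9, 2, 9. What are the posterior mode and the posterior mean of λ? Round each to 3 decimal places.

λ_MAP = 5.149, E[λ|data] = 5.231

Σ counts = 61. Posterior: Gamma(shape = 2.3+61 = 63.3, rate = 2.1+10 = 12.1).
Mode = (α−1)/β = 62.3/12.1 = 5.149.
Mean = α/β = 63.3/12.1 = 5.231.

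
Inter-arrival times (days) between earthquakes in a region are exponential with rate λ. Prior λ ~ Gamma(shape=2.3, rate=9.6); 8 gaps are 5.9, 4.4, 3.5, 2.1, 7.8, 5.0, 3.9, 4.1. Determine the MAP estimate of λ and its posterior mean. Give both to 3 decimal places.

Σ times = 36.7. Posterior: Gamma(shape = 2.3+8 = 10.3, rate = 9.6+36.7 = 46.3).
Mode = (α−1)/β = 9.3/46.3 = 0.201.
Mean = α/β = 10.3/46.3 = 0.222.
Mean > mode: the posterior has a right tail.

λ_MAP = 0.201, E[λ|data] = 0.222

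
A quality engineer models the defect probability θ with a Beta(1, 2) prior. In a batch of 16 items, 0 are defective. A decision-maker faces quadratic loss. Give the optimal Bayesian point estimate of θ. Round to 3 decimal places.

0.053

Posterior: Beta(1+0, 2+16) = Beta(1, 18).
Since α = 1 ≤ 1 and β > 1, the Beta density is monotone decreasing on [0,1]; the mode is at 0.
Mean = 1/(1+18) = 0.053.
Quadratic loss ⇒ the optimal estimator is the posterior mean.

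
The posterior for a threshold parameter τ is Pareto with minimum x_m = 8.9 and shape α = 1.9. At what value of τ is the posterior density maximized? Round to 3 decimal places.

The Pareto density is strictly decreasing on [x_m, ∞), so the mode is x_m = 8.900.
Mean = α·x_m/(α−1) = 1.9·8.9/0.9 = 18.789.
This is the posterior mode — the MAP estimate.

8.900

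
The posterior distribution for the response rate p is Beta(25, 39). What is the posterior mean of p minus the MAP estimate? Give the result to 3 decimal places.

0.004

Mode = (25−1)/(25+39−2) = 24/62 = 0.387.
Mean = 25/(25+39) = 25/64 = 0.391.
Difference = 0.391 − 0.387 = 0.004.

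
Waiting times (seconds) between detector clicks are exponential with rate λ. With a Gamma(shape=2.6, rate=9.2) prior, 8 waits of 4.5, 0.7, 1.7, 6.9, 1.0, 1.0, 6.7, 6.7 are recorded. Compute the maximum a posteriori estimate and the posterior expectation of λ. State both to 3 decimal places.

Σ times = 29.2. Posterior: Gamma(shape = 2.6+8 = 10.6, rate = 9.2+29.2 = 38.4).
Mode = (α−1)/β = 9.6/38.4 = 0.250.
Mean = α/β = 10.6/38.4 = 0.276.
The mean is pulled above the mode by the posterior's right skew.

MAP: 0.250. Posterior mean: 0.276.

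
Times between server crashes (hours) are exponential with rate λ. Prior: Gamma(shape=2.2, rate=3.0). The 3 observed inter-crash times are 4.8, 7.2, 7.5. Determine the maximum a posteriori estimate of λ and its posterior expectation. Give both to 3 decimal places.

maximum a posteriori estimate = 0.187, posterior expectation = 0.231

Σ times = 19.5. Posterior: Gamma(shape = 2.2+3 = 5.2, rate = 3.0+19.5 = 22.5).
Mode = (α−1)/β = 4.2/22.5 = 0.187.
Mean = α/β = 5.2/22.5 = 0.231.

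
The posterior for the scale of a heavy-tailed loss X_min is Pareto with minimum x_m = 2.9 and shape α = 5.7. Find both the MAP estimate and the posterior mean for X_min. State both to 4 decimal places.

The Pareto density is strictly decreasing on [x_m, ∞), so the mode is x_m = 2.9000.
Mean = α·x_m/(α−1) = 5.7·2.9/4.7 = 3.5170.
Mean > mode: the posterior has a right tail.

MAP estimate = 2.9000, posterior mean = 3.5170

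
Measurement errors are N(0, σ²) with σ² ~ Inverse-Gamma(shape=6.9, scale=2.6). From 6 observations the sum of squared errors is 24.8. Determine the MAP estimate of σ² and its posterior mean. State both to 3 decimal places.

Posterior: Inverse-Gamma(shape = 6.9+6/2 = 9.9, scale = 2.6+24.8/2 = 15.0).
Mode = β/(α+1) = 15.0/10.9 = 1.376.
Mean = β/(α−1) = 15.0/8.9 = 1.685.

MAP: 1.376. Posterior mean: 1.685.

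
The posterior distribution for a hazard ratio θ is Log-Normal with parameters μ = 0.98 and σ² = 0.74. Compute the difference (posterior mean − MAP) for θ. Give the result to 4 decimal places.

Mode = exp(μ − σ²) = exp(0.24) = 1.2712.
Mean = exp(μ + σ²/2) = exp(1.350) = 3.8574.
Difference = 3.8574 − 1.2712 = 2.5862.
The posterior is right-skewed, so the mean exceeds the mode.

2.5862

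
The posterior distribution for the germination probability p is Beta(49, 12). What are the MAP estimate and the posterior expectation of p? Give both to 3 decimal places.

MAP estimate = 0.814, posterior expectation = 0.803

Mode = (49−1)/(49+12−2) = 48/59 = 0.814.
Mean = 49/(49+12) = 49/61 = 0.803.
The mean is pulled below the mode by the posterior's left skew.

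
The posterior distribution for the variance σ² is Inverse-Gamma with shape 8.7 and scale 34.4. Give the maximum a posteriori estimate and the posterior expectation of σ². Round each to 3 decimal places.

Mode = β/(α+1) = 34.4/9.7 = 3.546.
Mean = β/(α−1) = 34.4/7.7 = 4.468.

σ²_MAP = 3.546, E[σ²|data] = 4.468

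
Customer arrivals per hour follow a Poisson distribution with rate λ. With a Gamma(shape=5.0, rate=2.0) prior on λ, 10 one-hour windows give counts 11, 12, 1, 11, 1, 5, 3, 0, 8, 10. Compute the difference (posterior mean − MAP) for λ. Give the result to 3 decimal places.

Σ counts = 62. Posterior: Gamma(shape = 5.0+62 = 67.0, rate = 2.0+10 = 12.0).
Mode = (α−1)/β = 66.0/12.0 = 5.500.
Mean = α/β = 67.0/12.0 = 5.583.
Difference = 5.583 − 5.500 = 0.083.

0.083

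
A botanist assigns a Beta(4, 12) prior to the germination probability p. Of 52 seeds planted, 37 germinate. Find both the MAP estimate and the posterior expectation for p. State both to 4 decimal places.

Posterior: Beta(4+37, 12+15) = Beta(41, 27).
Mode = (41−1)/(41+27−2) = 40/66 = 0.6061.
Mean = 41/(41+27) = 41/68 = 0.6029.
The mean is pulled below the mode by the posterior's left skew.

MAP = 0.6061; posterior mean = 0.6029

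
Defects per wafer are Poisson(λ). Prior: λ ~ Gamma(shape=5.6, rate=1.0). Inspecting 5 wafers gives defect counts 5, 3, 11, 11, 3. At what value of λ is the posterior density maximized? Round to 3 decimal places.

Σ counts = 33. Posterior: Gamma(shape = 5.6+33 = 38.6, rate = 1.0+5 = 6.0).
Mode = (α−1)/β = 37.6/6.0 = 6.267.
Mean = α/β = 38.6/6.0 = 6.433.
This is the posterior mode — the MAP estimate.

6.267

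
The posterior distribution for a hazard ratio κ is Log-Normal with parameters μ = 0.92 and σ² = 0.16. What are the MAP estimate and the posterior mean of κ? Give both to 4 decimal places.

κ_MAP = 2.1383, E[κ|data] = 2.7183

Mode = exp(μ − σ²) = exp(0.76) = 2.1383.
Mean = exp(μ + σ²/2) = exp(1.000) = 2.7183.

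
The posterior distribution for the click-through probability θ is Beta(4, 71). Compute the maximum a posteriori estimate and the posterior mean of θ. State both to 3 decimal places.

maximum a posteriori estimate = 0.041, posterior mean = 0.053

Mode = (4−1)/(4+71−2) = 3/73 = 0.041.
Mean = 4/(4+71) = 4/75 = 0.053.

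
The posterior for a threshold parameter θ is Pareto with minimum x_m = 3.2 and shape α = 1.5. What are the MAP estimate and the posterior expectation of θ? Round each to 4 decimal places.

The Pareto density is strictly decreasing on [x_m, ∞), so the mode is x_m = 3.2000.
Mean = α·x_m/(α−1) = 1.5·3.2/0.5 = 9.6000.
Mean > mode: the posterior has a right tail.

MAP estimate = 3.2000, posterior expectation = 9.6000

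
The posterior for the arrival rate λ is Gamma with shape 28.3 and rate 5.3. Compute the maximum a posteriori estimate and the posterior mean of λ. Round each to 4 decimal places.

Mode = (α−1)/β = 27.3/5.3 = 5.1509.
Mean = α/β = 28.3/5.3 = 5.3396.
Right-skewed posterior ⇒ mode < mean.

maximum a posteriori estimate = 5.1509, posterior mean = 5.3396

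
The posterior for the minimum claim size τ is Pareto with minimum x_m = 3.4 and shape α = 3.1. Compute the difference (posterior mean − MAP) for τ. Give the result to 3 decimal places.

The Pareto density is strictly decreasing on [x_m, ∞), so the mode is x_m = 3.400.
Mean = α·x_m/(α−1) = 3.1·3.4/2.1 = 5.019.
Difference = 5.019 − 3.400 = 1.619.

1.619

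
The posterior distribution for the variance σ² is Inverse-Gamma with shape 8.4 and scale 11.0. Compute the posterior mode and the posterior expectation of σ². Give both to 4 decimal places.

Mode = β/(α+1) = 11.0/9.4 = 1.1702.
Mean = β/(α−1) = 11.0/7.4 = 1.4865.
The mean is pulled above the mode by the posterior's right skew.

MAP = 1.1702; posterior mean = 1.4865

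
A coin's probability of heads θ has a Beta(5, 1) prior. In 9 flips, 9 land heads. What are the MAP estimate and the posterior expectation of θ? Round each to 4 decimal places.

MAP = 1.0000, posterior mean = 0.9333

Posterior: Beta(5+9, 1+0) = Beta(14, 1).
Since β = 1 ≤ 1 and α > 1, the Beta density is monotone increasing on [0,1]; the mode is at 1.
Mean = 14/(14+1) = 0.9333.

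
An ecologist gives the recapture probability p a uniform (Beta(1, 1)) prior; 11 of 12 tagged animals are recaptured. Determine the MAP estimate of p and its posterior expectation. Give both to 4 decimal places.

MAP: 0.9167. Posterior mean: 0.8571.

Posterior: Beta(1+11, 1+1) = Beta(12, 2).
Mode = (12−1)/(12+2−2) = 11/12 = 0.9167.
Mean = 12/(12+2) = 12/14 = 0.8571.
The posterior is left-skewed, so the mode exceeds the mean.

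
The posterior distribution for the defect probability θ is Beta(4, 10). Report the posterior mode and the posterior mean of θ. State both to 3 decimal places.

MAP = 0.250; posterior mean = 0.286

Mode = (4−1)/(4+10−2) = 3/12 = 0.250.
Mean = 4/(4+10) = 4/14 = 0.286.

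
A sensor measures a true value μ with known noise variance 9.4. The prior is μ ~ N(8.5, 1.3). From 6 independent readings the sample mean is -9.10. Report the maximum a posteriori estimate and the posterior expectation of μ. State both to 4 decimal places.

Posterior for μ is Normal. Precision-weighted mean: (1/1.3·8.5 + 6/9.4·-9.10) / (1/1.3 + 6/9.4) = 0.5186.
A Normal posterior is symmetric, so mode = mean.

MAP: 0.5186. Posterior mean: 0.5186.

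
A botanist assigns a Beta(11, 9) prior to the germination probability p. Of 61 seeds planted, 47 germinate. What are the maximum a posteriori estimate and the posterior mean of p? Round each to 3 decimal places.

MAP: 0.722. Posterior mean: 0.716.

Posterior: Beta(11+47, 9+14) = Beta(58, 23).
Mode = (58−1)/(58+23−2) = 57/79 = 0.722.
Mean = 58/(58+23) = 58/81 = 0.716.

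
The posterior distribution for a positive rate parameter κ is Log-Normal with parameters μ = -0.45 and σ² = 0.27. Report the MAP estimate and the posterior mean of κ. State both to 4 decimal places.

Mode = exp(μ − σ²) = exp(-0.72) = 0.4868.
Mean = exp(μ + σ²/2) = exp(-0.315) = 0.7298.
Right-skewed posterior ⇒ mode < mean.

MAP: 0.4868. Posterior mean: 0.7298.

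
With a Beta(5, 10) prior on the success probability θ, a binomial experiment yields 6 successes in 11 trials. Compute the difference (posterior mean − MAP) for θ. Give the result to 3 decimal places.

0.006

Posterior: Beta(5+6, 10+5) = Beta(11, 15).
Mode = (11−1)/(11+15−2) = 10/24 = 0.417.
Mean = 11/(11+15) = 11/26 = 0.423.
Difference = 0.423 − 0.417 = 0.006.
The mean is pulled above the mode by the posterior's right skew.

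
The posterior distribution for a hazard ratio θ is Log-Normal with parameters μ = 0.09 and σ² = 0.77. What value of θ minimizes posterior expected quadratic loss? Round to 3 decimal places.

1.608

Mode = exp(μ − σ²) = exp(-0.68) = 0.507.
Mean = exp(μ + σ²/2) = exp(0.475) = 1.608.
Quadratic loss ⇒ the optimal estimator is the posterior mean.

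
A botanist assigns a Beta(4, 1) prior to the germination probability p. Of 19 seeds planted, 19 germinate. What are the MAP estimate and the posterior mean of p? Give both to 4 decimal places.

Posterior: Beta(4+19, 1+0) = Beta(23, 1).
Since β = 1 ≤ 1 and α > 1, the Beta density is monotone increasing on [0,1]; the mode is at 1.
Mean = 23/(23+1) = 0.9583.
Mode > mean: the posterior has a left tail.

MAP estimate = 1.0000, posterior mean = 0.9583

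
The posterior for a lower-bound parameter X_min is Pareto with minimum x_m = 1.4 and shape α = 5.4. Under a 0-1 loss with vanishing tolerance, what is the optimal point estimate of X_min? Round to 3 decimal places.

1.400

The Pareto density is strictly decreasing on [x_m, ∞), so the mode is x_m = 1.400.
Mean = α·x_m/(α−1) = 5.4·1.4/4.4 = 1.718.
This is the posterior mode — the MAP estimate.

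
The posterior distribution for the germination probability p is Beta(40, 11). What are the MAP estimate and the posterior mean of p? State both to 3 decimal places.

MAP: 0.796. Posterior mean: 0.784.

Mode = (40−1)/(40+11−2) = 39/49 = 0.796.
Mean = 40/(40+11) = 40/51 = 0.784.
The posterior is left-skewed, so the mode exceeds the mean.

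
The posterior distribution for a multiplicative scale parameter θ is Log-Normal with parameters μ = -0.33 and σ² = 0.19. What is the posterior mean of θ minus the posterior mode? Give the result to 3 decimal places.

0.196

Mode = exp(μ − σ²) = exp(-0.52) = 0.595.
Mean = exp(μ + σ²/2) = exp(-0.235) = 0.791.
Difference = 0.791 − 0.595 = 0.196.
The mean is pulled above the mode by the posterior's right skew.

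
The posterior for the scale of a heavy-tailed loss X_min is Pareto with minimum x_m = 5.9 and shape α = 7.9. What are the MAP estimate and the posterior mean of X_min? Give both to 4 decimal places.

X_min_MAP = 5.9000, E[X_min|data] = 6.7551

The Pareto density is strictly decreasing on [x_m, ∞), so the mode is x_m = 5.9000.
Mean = α·x_m/(α−1) = 7.9·5.9/6.9 = 6.7551.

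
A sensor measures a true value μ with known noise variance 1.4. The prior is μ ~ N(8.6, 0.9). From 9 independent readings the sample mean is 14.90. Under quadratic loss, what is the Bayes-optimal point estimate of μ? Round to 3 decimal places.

Posterior for μ is Normal. Precision-weighted mean: (1/0.9·8.6 + 9/1.4·14.90) / (1/0.9 + 9/1.4) = 13.972.
A Normal posterior is symmetric, so mode = mean.
Quadratic loss ⇒ the optimal estimator is the posterior mean.

13.972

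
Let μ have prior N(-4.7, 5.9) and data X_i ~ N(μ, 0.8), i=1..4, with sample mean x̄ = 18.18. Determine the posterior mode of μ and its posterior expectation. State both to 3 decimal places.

Posterior for μ is Normal. Precision-weighted mean: (1/5.9·-4.7 + 4/0.8·18.18) / (1/5.9 + 4/0.8) = 17.430.
A Normal posterior is symmetric, so mode = mean.

posterior mode = 17.430, posterior expectation = 17.430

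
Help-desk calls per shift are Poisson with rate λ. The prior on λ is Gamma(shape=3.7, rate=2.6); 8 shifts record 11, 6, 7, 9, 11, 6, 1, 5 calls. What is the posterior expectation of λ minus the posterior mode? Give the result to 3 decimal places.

Σ counts = 56. Posterior: Gamma(shape = 3.7+56 = 59.7, rate = 2.6+8 = 10.6).
Mode = (α−1)/β = 58.7/10.6 = 5.538.
Mean = α/β = 59.7/10.6 = 5.632.
Difference = 5.632 − 5.538 = 0.094.

0.094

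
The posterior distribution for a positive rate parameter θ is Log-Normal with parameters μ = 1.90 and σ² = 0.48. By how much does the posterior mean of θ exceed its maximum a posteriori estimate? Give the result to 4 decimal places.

4.3623

Mode = exp(μ − σ²) = exp(1.42) = 4.1371.
Mean = exp(μ + σ²/2) = exp(2.140) = 8.4994.
Difference = 8.4994 − 4.1371 = 4.3623.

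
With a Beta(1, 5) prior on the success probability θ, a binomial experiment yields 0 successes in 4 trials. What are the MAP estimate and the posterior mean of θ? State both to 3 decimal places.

MAP = 0.000; posterior mean = 0.100

Posterior: Beta(1+0, 5+4) = Beta(1, 9).
Since α = 1 ≤ 1 and β > 1, the Beta density is monotone decreasing on [0,1]; the mode is at 0.
Mean = 1/(1+9) = 0.100.
Mean > mode: the posterior has a right tail.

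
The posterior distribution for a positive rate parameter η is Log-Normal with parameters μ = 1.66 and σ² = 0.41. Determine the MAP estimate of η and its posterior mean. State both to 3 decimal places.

Mode = exp(μ − σ²) = exp(1.25) = 3.490.
Mean = exp(μ + σ²/2) = exp(1.865) = 6.456.

MAP: 3.490. Posterior mean: 6.456.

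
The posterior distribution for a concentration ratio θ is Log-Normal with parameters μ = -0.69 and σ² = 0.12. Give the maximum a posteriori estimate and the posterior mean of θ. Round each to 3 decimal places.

MAP = 0.445; posterior mean = 0.533

Mode = exp(μ − σ²) = exp(-0.81) = 0.445.
Mean = exp(μ + σ²/2) = exp(-0.630) = 0.533.
Mean > mode: the posterior has a right tail.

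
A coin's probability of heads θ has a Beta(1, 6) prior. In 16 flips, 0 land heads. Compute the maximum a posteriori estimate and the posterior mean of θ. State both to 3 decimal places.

Posterior: Beta(1+0, 6+16) = Beta(1, 22).
Since α = 1 ≤ 1 and β > 1, the Beta density is monotone decreasing on [0,1]; the mode is at 0.
Mean = 1/(1+22) = 0.043.
The posterior is right-skewed, so the mean exceeds the mode.

MAP: 0.000. Posterior mean: 0.043.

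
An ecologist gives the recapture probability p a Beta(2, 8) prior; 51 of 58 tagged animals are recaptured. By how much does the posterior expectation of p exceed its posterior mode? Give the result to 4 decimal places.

-0.0085

Posterior: Beta(2+51, 8+7) = Beta(53, 15).
Mode = (53−1)/(53+15−2) = 52/66 = 0.7879.
Mean = 53/(53+15) = 53/68 = 0.7794.
Difference = 0.7794 − 0.7879 = -0.0085.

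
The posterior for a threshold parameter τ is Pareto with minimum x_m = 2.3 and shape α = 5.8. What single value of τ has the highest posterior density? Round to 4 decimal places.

2.3000

The Pareto density is strictly decreasing on [x_m, ∞), so the mode is x_m = 2.3000.
Mean = α·x_m/(α−1) = 5.8·2.3/4.8 = 2.7792.
This is the posterior mode — the MAP estimate.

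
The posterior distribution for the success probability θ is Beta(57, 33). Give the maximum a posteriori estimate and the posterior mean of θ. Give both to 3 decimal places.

Mode = (57−1)/(57+33−2) = 56/88 = 0.636.
Mean = 57/(57+33) = 57/90 = 0.633.
Left-skewed posterior ⇒ mean < mode.

θ_MAP = 0.636, E[θ|data] = 0.633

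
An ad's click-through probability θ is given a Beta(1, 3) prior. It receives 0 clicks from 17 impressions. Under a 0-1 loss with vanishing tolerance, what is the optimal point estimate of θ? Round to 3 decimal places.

0.000

Posterior: Beta(1+0, 3+17) = Beta(1, 20).
Since α = 1 ≤ 1 and β > 1, the Beta density is monotone decreasing on [0,1]; the mode is at 0.
Mean = 1/(1+20) = 0.048.
This is the posterior mode — the MAP estimate.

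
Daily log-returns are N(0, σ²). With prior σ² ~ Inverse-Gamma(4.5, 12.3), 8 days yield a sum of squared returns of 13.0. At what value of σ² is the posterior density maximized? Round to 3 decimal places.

Posterior: Inverse-Gamma(shape = 4.5+8/2 = 8.5, scale = 12.3+13.0/2 = 18.8).
Mode = β/(α+1) = 18.8/9.5 = 1.979.
Mean = β/(α−1) = 18.8/7.5 = 2.507.
This is the posterior mode — the MAP estimate.

1.979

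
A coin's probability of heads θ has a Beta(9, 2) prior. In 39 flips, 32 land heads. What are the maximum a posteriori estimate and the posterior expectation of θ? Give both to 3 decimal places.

Posterior: Beta(9+32, 2+7) = Beta(41, 9).
Mode = (41−1)/(41+9−2) = 40/48 = 0.833.
Mean = 41/(41+9) = 41/50 = 0.820.

MAP: 0.833. Posterior mean: 0.820.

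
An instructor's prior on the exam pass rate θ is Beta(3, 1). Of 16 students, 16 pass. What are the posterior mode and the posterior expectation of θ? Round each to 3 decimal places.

θ_MAP = 1.000, E[θ|data] = 0.950

Posterior: Beta(3+16, 1+0) = Beta(19, 1).
Since β = 1 ≤ 1 and α > 1, the Beta density is monotone increasing on [0,1]; the mode is at 1.
Mean = 19/(19+1) = 0.950.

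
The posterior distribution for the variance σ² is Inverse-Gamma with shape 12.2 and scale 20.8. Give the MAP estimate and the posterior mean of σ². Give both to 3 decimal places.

Mode = β/(α+1) = 20.8/13.2 = 1.576.
Mean = β/(α−1) = 20.8/11.2 = 1.857.

MAP estimate = 1.576, posterior mean = 1.857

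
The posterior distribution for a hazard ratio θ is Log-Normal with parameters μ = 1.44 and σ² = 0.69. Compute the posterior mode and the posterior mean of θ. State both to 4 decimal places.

Mode = exp(μ − σ²) = exp(0.75) = 2.1170.
Mean = exp(μ + σ²/2) = exp(1.785) = 5.9596.
The mean is pulled above the mode by the posterior's right skew.

θ_MAP = 2.1170, E[θ|data] = 5.9596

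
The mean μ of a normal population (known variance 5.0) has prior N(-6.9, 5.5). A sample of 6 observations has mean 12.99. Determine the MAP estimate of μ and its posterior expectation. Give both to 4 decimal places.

Posterior for μ is Normal. Precision-weighted mean: (1/5.5·-6.9 + 6/5.0·12.99) / (1/5.5 + 6/5.0) = 10.3729.
A Normal posterior is symmetric, so mode = mean.

MAP: 10.3729. Posterior mean: 10.3729.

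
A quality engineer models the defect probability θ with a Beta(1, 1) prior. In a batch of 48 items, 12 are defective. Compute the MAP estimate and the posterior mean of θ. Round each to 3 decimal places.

Posterior: Beta(1+12, 1+36) = Beta(13, 37).
Mode = (13−1)/(13+37−2) = 12/48 = 0.250.
With a flat prior the MAP equals the MLE, 12/48.
Mean = 13/(13+37) = 13/50 = 0.260.

MAP: 0.250. Posterior mean: 0.260.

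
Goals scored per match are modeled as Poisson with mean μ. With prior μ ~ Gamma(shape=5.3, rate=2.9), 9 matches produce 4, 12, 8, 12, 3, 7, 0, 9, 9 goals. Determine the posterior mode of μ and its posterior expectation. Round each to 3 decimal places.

Σ counts = 64. Posterior: Gamma(shape = 5.3+64 = 69.3, rate = 2.9+9 = 11.9).
Mode = (α−1)/β = 68.3/11.9 = 5.739.
Mean = α/β = 69.3/11.9 = 5.824.
The posterior is right-skewed, so the mean exceeds the mode.

posterior mode = 5.739, posterior expectation = 5.824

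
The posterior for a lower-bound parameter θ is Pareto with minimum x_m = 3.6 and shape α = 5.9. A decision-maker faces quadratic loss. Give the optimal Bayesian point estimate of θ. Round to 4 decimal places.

The Pareto density is strictly decreasing on [x_m, ∞), so the mode is x_m = 3.6000.
Mean = α·x_m/(α−1) = 5.9·3.6/4.9 = 4.3347.
Quadratic loss ⇒ the optimal estimator is the posterior mean.

4.3347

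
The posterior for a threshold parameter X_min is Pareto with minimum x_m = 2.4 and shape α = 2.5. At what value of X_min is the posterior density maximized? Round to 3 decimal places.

The Pareto density is strictly decreasing on [x_m, ∞), so the mode is x_m = 2.400.
Mean = α·x_m/(α−1) = 2.5·2.4/1.5 = 4.000.
This is the posterior mode — the MAP estimate.

2.400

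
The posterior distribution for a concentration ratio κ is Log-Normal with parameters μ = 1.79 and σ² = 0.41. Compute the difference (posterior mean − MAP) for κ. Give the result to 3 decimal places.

Mode = exp(μ − σ²) = exp(1.38) = 3.975.
Mean = exp(μ + σ²/2) = exp(1.995) = 7.352.
Difference = 7.352 − 3.975 = 3.377.
The mean is pulled above the mode by the posterior's right skew.

3.377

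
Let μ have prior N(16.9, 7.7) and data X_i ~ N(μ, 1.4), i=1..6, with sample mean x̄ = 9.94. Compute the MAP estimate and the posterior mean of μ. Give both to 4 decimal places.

MAP = 10.1447; posterior mean = 10.1447

Posterior for μ is Normal. Precision-weighted mean: (1/7.7·16.9 + 6/1.4·9.94) / (1/7.7 + 6/1.4) = 10.1447.
A Normal posterior is symmetric, so mode = mean.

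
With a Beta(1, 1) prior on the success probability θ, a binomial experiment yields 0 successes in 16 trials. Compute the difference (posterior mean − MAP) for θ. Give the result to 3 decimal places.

0.056

Posterior: Beta(1+0, 1+16) = Beta(1, 17).
Since α = 1 ≤ 1 and β > 1, the Beta density is monotone decreasing on [0,1]; the mode is at 0.
Mean = 1/(1+17) = 0.056.
Difference = 0.056 − 0.000 = 0.056.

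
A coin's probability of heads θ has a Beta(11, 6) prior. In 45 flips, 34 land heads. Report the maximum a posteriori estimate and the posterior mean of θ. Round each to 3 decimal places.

θ_MAP = 0.733, E[θ|data] = 0.726

Posterior: Beta(11+34, 6+11) = Beta(45, 17).
Mode = (45−1)/(45+17−2) = 44/60 = 0.733.
Mean = 45/(45+17) = 45/62 = 0.726.
Left-skewed posterior ⇒ mean < mode.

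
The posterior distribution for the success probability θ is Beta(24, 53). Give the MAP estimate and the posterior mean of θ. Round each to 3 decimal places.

MAP = 0.307, posterior mean = 0.312

Mode = (24−1)/(24+53−2) = 23/75 = 0.307.
Mean = 24/(24+53) = 24/77 = 0.312.
Mean > mode: the posterior has a right tail.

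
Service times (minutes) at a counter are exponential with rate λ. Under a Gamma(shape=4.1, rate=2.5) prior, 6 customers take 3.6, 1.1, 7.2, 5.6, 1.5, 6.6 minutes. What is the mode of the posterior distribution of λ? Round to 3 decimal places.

0.324

Σ times = 25.6. Posterior: Gamma(shape = 4.1+6 = 10.1, rate = 2.5+25.6 = 28.1).
Mode = (α−1)/β = 9.1/28.1 = 0.324.
Mean = α/β = 10.1/28.1 = 0.359.
This is the posterior mode — the MAP estimate.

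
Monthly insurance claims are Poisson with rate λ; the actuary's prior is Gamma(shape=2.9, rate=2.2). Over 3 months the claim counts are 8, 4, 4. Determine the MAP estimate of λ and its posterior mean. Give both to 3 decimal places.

MAP = 3.442, posterior mean = 3.635

Σ counts = 16. Posterior: Gamma(shape = 2.9+16 = 18.9, rate = 2.2+3 = 5.2).
Mode = (α−1)/β = 17.9/5.2 = 3.442.
Mean = α/β = 18.9/5.2 = 3.635.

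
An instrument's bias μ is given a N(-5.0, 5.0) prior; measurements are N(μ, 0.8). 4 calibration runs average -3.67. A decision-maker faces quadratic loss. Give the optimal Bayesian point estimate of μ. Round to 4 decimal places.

Posterior for μ is Normal. Precision-weighted mean: (1/5.0·-5.0 + 4/0.8·-3.67) / (1/5.0 + 4/0.8) = -3.7212.
A Normal posterior is symmetric, so mode = mean.
Quadratic loss ⇒ the optimal estimator is the posterior mean.

-3.7212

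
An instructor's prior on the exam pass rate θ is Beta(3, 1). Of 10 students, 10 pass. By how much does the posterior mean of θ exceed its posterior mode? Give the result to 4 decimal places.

Posterior: Beta(3+10, 1+0) = Beta(13, 1).
Since β = 1 ≤ 1 and α > 1, the Beta density is monotone increasing on [0,1]; the mode is at 1.
Mean = 13/(13+1) = 0.9286.
Difference = 0.9286 − 1.0000 = -0.0714.
The posterior is left-skewed, so the mode exceeds the mean.

-0.0714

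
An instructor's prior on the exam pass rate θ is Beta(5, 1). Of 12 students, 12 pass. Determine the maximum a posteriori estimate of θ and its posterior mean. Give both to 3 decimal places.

Posterior: Beta(5+12, 1+0) = Beta(17, 1).
Since β = 1 ≤ 1 and α > 1, the Beta density is monotone increasing on [0,1]; the mode is at 1.
Mean = 17/(17+1) = 0.944.
Mode > mean: the posterior has a left tail.

MAP = 1.000; posterior mean = 0.944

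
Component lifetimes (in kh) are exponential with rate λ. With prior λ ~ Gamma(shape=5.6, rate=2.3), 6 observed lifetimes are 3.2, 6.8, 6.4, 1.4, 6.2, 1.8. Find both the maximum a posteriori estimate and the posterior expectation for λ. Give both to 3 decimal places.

Σ times = 25.8. Posterior: Gamma(shape = 5.6+6 = 11.6, rate = 2.3+25.8 = 28.1).
Mode = (α−1)/β = 10.6/28.1 = 0.377.
Mean = α/β = 11.6/28.1 = 0.413.
Right-skewed posterior ⇒ mode < mean.

maximum a posteriori estimate = 0.377, posterior expectation = 0.413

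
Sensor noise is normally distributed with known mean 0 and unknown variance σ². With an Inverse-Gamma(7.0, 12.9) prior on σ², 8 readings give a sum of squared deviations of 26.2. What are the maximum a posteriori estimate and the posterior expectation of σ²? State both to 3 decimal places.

Posterior: Inverse-Gamma(shape = 7.0+8/2 = 11.0, scale = 12.9+26.2/2 = 26.0).
Mode = β/(α+1) = 26.0/12.0 = 2.167.
Mean = β/(α−1) = 26.0/10.0 = 2.600.

MAP = 2.167; posterior mean = 2.600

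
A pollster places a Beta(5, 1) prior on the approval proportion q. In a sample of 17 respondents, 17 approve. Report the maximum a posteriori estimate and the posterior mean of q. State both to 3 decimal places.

MAP = 1.000, posterior mean = 0.957

Posterior: Beta(5+17, 1+0) = Beta(22, 1).
Since β = 1 ≤ 1 and α > 1, the Beta density is monotone increasing on [0,1]; the mode is at 1.
Mean = 22/(22+1) = 0.957.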